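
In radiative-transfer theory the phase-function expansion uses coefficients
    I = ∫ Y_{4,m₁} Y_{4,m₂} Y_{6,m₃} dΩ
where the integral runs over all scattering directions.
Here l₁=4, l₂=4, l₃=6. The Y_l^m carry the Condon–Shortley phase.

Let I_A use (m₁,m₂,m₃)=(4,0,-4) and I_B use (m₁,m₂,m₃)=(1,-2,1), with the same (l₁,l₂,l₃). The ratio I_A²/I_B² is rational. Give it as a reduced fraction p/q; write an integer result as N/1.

80/21

Shared (l₁,l₂,l₃)=(4,4,6): N and (l;000)² cancel in I_A²/I_B².
A: Δ = 2!·6!·6!/15! = 1/1261260; Racah Σ t=0..0: t=0:+1/69120 = 1/69120; ⇒ 3j(4 4 6; 4 0 -4)² = 4/143, sgn +1
B: Δ = 2!·6!·6!/15! = 1/1261260; Racah Σ t=0..2: t=0:+1/3456 t=1:−1/5760 t=2:+1/172800 = 7/57600; ⇒ 3j(4 4 6; 1 -2 1)² = 21/2860, sgn -1
I_A²/I_B² = (4/143)/(21/2860) = 80/21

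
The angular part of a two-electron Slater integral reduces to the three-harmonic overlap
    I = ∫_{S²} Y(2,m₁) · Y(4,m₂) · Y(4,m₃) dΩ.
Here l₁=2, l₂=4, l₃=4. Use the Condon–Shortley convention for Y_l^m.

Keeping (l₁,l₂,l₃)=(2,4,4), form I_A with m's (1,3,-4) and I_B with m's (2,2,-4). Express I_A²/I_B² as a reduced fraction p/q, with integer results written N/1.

7/2

l's match ⇒ only the (l;m) 3-j factors differ between A and B.
A: triangle coeff Δ(2,4,4) = 1/13860; Σ_t [1,1]: t=1:−1/1440 = -1/1440; (3j)²=7/165 [(2 4 4; 1 3 -4)], sign=-1
B: triangle coeff Δ(2,4,4) = 1/13860; Σ_t [0,0]: t=0:+1/2880 = 1/2880; (3j)²=2/165 [(2 4 4; 2 2 -4)], sign=+1
I_A²/I_B² = (7/165)/(2/165) = 7/2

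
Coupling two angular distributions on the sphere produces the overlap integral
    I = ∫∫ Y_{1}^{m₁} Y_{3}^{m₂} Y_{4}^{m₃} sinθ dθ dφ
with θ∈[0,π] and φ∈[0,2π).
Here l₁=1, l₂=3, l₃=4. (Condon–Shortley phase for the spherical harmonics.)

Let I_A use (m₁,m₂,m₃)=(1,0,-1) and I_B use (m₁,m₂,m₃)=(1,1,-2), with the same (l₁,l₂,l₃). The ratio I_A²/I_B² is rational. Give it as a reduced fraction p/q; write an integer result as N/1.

l's match ⇒ only the (l;m) 3-j factors differ between A and B.
A: triangle coeff Δ(1,3,4) = 1/252; Σ_t [0,0]: t=0:+1/72 = 1/72; (3j)²=5/126 [(1 3 4; 1 0 -1)], sign=-1
B: triangle coeff Δ(1,3,4) = 1/252; Σ_t [0,0]: t=0:+1/96 = 1/96; (3j)²=5/84 [(1 3 4; 1 1 -2)], sign=+1
I_A²/I_B² = (5/126)/(5/84) = 2/3

2/3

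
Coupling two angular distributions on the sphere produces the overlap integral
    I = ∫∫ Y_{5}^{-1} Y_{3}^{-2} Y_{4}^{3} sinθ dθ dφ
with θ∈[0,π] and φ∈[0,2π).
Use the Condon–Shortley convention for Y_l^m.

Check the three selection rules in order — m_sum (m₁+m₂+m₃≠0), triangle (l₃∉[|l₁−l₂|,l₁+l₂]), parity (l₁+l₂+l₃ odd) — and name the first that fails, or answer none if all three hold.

none

m₁+m₂+m₃ = -1 − 2 + 3 = 0  ✓
triangle: |5−3|=2 ≤ l₃=4 ≤ 5+3=8  ✓
parity: l₁+l₂+l₃ = 12 is even  ✓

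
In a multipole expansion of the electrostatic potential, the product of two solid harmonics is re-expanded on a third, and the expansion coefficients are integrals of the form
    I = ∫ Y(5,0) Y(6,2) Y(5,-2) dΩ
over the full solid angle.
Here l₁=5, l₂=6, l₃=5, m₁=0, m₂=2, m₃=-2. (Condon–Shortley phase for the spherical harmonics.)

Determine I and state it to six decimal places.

-0.043391

Rules hold: Σm=0, L=16 even, 1≤5≤11.
N = 11·13·11 = 1573
Δ = 6!·4!·6!/17! = 1/28588560
Racah Σ t=1..5: t=1:−1/345600 t=2:+1/13824 t=3:−1/5184 t=4:+1/13824 t=5:−1/345600 = -7/129600
⇒ 3j(5 6 5; 0 0 0)² = 80/7293, sgn +1
Racah Σ t=2..5: t=2:+1/207360 t=3:−1/17280 t=4:+1/13824 t=5:−1/103680 = 1/103680
⇒ 3j(5 6 5; 0 2 -2)² = 10/7293, sgn -1
4πI² = N·(3j₀)²·(3jₘ)² = 800/33813
I = -1·√(0.0236595/4π) = -0.04339086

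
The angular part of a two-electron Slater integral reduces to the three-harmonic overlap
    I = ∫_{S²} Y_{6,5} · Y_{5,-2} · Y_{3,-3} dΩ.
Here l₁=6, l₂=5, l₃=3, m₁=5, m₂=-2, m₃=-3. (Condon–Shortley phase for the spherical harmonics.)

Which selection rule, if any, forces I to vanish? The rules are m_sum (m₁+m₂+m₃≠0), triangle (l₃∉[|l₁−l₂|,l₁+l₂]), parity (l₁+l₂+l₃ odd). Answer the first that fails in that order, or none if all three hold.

none

azimuthal sum: 5 − 2 − 3 = 0  ✓
1 ≤ 3 ≤ 11 (triangle on l)  ✓
L = 6 + 5 + 3 = 14 (even)  ✓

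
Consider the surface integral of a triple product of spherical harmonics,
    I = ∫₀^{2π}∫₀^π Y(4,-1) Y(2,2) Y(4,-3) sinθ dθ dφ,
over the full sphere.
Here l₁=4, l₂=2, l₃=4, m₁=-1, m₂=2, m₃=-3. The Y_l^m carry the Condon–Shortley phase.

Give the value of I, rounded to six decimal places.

0.000000

Σmᵢ = -2 ≠ 0, so the φ-integral vanishes; I = 0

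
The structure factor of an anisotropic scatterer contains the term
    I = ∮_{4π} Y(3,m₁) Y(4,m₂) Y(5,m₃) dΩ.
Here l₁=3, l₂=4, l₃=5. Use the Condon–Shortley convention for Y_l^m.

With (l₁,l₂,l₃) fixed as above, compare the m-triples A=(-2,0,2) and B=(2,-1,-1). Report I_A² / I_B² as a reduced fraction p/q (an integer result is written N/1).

28/125

Shared (l₁,l₂,l₃)=(3,4,5): N and (l;000)² cancel in I_A²/I_B².
A: Δ = 2!·4!·6!/13! = 1/180180; Racah Σ t=1..2: t=1:−1/864 t=2:+1/576 = 1/1728; ⇒ 3j(3 4 5; -2 0 2)² = 5/1287, sgn -1
B: Δ = 2!·4!·6!/13! = 1/180180; Racah Σ t=0..1: t=0:+1/432 t=1:−1/1152 = 5/3456; ⇒ 3j(3 4 5; 2 -1 -1)² = 625/36036, sgn +1
I_A²/I_B² = (5/1287)/(625/36036) = 28/125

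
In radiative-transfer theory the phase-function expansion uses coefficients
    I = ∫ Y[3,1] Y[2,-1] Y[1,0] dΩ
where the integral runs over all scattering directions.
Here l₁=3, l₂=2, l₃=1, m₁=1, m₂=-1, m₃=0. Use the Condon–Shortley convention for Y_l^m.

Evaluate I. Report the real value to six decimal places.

-0.233597

m-sum 0 ✓  L=6 even ✓  1≤1≤5 ✓
Π(2lᵢ+1) = 7×5×3 = 105
triangle coeff Δ(3,2,1) = 1/105
Σ_t [2,2]: t=2:+1/4 = 1/4
(3j)²=3/35 [(3 2 1; 0 0 0)], sign=-1
Σ_t [1,1]: t=1:−1/6 = -1/6
(3j)²=8/105 [(3 2 1; 1 -1 0)], sign=+1
⇒ 4πI² = 24/35
I = (-1)√(24/35/(4π)) = -0.23359668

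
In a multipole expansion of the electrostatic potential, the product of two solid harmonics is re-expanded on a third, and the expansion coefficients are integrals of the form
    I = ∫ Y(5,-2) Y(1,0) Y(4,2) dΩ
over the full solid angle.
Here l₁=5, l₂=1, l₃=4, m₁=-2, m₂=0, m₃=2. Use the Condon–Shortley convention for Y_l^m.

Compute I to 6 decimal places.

Checks pass: Σm=0; 10 even; l₃=4∈[4,6].
(2·5+1)(2·1+1)(2·4+1) = 297
Δ: 2! 8! 0! / 11! → 1/495
sum: t=1:−1/576 = -1/576
3j²(5 1 4; 0 0 0) = Δ·Π!·Σ² = 5/99  (sign -1)
sum: t=1:−1/1440 = -1/1440
3j²(5 1 4; -2 0 2) = Δ·Π!·Σ² = 7/165  (sign -1)
combine: 4πI² = 297·5/99·7/165 = 7/11
take √, sign +1: I = 0.22503380

0.225034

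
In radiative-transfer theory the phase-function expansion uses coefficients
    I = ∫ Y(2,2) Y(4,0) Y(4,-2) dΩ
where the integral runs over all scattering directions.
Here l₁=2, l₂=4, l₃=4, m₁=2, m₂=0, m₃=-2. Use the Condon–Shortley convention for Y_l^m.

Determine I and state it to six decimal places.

-0.190365

Rules hold: Σm=0, L=10 even, 2≤4≤6.
N = 5·9·9 = 405
Δ = 2!·2!·6!/11! = 1/13860
Racah Σ t=0..2: t=0:+1/192 t=1:−1/36 t=2:+1/192 = -5/288
⇒ 3j(2 4 4; 0 0 0)² = 20/693, sgn -1
Racah Σ t=0..0: t=0:+1/192 = 1/192
⇒ 3j(2 4 4; 2 0 -2)² = 3/77, sgn +1
4πI² = N·(3j₀)²·(3jₘ)² = 2700/5929
I = -1·√(0.455389/4π) = -0.19036462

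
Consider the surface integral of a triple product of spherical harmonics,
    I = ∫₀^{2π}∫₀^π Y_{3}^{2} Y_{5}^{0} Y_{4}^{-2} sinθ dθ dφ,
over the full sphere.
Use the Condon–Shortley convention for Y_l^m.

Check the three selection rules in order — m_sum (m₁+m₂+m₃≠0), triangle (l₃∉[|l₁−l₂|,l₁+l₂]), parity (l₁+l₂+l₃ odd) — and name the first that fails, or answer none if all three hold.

none

azimuthal sum: 2 + 0 − 2 = 0  ✓
2 ≤ 4 ≤ 8 (triangle on l)  ✓
L = 3 + 5 + 4 = 12 (even)  ✓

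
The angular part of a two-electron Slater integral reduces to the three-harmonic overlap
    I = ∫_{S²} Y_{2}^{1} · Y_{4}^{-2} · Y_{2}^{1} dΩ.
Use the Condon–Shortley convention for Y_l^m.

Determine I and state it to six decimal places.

Checks pass: Σm=0; 8 even; l₃=2∈[2,6].
(2·2+1)(2·4+1)(2·2+1) = 225
Δ: 4! 0! 4! / 9! → 1/630
sum: t=2:+1/16 = 1/16
3j²(2 4 2; 0 0 0) = Δ·Π!·Σ² = 2/35  (sign +1)
sum: t=1:−1/36 = -1/36
3j²(2 4 2; 1 -2 1) = Δ·Π!·Σ² = 4/63  (sign +1)
combine: 4πI² = 225·2/35·4/63 = 40/49
take √, sign +1: I = 0.25487487

0.254875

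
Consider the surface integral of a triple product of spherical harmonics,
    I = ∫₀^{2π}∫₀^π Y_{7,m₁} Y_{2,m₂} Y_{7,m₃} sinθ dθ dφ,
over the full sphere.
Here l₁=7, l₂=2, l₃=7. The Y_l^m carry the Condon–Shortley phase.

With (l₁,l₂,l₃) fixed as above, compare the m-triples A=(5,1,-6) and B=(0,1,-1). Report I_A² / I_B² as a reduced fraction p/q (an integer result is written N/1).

1573/28

Same 7,2,7: normalisation and zero-m 3j drop out of the ratio.
A: Δ: 2! 12! 2! / 17! → 1/185640; sum: t=1:−1/79833600 t=2:+1/958003200 = -1/87091200; 3j²(7 2 7; 5 1 -6) = Δ·Π!·Σ² = 121/4760  (sign +1)
B: Δ: 2! 12! 2! / 17! → 1/185640; sum: t=1:−1/1036800 t=2:+1/1209600 = -1/7257600; 3j²(7 2 7; 0 1 -1) = Δ·Π!·Σ² = 1/2210  (sign -1)
I_A²/I_B² = (121/4760)/(1/2210) = 1573/28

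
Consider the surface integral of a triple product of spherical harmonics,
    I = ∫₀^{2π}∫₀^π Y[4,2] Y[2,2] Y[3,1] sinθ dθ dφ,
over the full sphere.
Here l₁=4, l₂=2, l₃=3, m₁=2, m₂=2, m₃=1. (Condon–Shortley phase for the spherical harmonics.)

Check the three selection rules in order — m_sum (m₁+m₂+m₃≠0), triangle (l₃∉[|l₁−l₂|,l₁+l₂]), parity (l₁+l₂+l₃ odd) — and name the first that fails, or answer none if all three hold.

m₁+m₂+m₃ = 2 + 2 + 1 = 5  ✗
triangle: |4−2|=2 ≤ l₃=3 ≤ 4+2=6
parity: l₁+l₂+l₃ = 9 is odd

m_sum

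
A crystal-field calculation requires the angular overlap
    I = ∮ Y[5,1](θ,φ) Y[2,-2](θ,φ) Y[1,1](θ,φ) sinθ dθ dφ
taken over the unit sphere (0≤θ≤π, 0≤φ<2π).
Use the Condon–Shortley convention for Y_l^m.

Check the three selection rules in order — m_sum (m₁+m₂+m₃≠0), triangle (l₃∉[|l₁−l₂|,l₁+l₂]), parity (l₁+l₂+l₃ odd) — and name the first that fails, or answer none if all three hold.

m₁+m₂+m₃ = 1 − 2 + 1 = 0  ✓
triangle: |5−2|=3 ≤ l₃=1 ≤ 5+2=7  ✗
parity: l₁+l₂+l₃ = 8 is even

triangle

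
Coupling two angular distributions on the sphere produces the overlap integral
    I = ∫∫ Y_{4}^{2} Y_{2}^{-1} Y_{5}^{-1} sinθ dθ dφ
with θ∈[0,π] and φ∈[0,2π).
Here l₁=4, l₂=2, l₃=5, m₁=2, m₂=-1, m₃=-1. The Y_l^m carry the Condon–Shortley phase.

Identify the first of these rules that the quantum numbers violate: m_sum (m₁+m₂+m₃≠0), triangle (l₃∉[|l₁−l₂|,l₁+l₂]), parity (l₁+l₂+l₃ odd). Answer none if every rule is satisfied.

parity

azimuthal sum: 2 − 1 − 1 = 0  ✓
2 ≤ 5 ≤ 6 (triangle on l)  ✓
L = 4 + 2 + 5 = 11 (odd)  ✗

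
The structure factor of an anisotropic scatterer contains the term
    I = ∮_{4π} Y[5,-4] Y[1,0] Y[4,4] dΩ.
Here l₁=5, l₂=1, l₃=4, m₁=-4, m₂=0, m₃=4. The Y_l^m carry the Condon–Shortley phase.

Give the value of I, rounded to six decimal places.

0.147319

Rules hold: Σm=0, L=10 even, 4≤4≤6.
N = 11·3·9 = 297
Δ = 2!·8!·0!/11! = 1/495
Racah Σ t=1..1: t=1:−1/576 = -1/576
⇒ 3j(5 1 4; 0 0 0)² = 5/99, sgn -1
Racah Σ t=1..1: t=1:−1/40320 = -1/40320
⇒ 3j(5 1 4; -4 0 4)² = 1/55, sgn -1
4πI² = N·(3j₀)²·(3jₘ)² = 3/11
I = +1·√(0.272727/4π) = 0.14731920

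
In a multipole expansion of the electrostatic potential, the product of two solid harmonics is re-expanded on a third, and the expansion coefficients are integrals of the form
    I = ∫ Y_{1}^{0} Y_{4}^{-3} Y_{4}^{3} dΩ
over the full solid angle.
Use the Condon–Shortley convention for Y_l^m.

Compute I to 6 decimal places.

l₁+l₂+l₃=9 is odd: 3j(l;000)=0 ⇒ I=0

0.000000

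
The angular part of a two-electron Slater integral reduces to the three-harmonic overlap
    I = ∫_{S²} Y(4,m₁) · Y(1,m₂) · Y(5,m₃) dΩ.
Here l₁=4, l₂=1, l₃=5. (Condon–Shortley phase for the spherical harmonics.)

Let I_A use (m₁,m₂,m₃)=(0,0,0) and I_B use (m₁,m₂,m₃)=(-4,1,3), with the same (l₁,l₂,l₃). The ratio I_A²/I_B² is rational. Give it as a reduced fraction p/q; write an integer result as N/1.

25/1

Same 4,1,5: normalisation and zero-m 3j drop out of the ratio.
A: Δ: 0! 8! 2! / 11! → 1/495; sum: t=0:+1/576 = 1/576; 3j²(4 1 5; 0 0 0) = Δ·Π!·Σ² = 5/99  (sign -1)
B: Δ: 0! 8! 2! / 11! → 1/495; sum: t=0:+1/80640 = 1/80640; 3j²(4 1 5; -4 1 3) = Δ·Π!·Σ² = 1/495  (sign +1)
I_A²/I_B² = (5/99)/(1/495) = 25/1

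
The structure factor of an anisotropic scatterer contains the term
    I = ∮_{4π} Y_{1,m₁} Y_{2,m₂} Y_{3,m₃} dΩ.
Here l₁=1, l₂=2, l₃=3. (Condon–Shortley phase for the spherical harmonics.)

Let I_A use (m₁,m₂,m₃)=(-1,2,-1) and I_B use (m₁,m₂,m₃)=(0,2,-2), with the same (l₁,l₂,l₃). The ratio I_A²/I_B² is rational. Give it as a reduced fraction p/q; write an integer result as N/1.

1/5

Same 1,2,3: normalisation and zero-m 3j drop out of the ratio.
A: Δ: 0! 2! 4! / 7! → 1/105; sum: t=0:+1/48 = 1/48; 3j²(1 2 3; -1 2 -1) = Δ·Π!·Σ² = 1/105  (sign +1)
B: Δ: 0! 2! 4! / 7! → 1/105; sum: t=0:+1/24 = 1/24; 3j²(1 2 3; 0 2 -2) = Δ·Π!·Σ² = 1/21  (sign -1)
I_A²/I_B² = (1/105)/(1/21) = 1/5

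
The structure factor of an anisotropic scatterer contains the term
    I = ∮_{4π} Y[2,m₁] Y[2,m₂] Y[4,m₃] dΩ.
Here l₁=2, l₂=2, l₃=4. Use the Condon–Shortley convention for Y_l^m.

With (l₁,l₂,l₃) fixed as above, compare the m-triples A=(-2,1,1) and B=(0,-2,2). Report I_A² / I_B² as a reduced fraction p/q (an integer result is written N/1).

1/3

l's match ⇒ only the (l;m) 3-j factors differ between A and B.
A: triangle coeff Δ(2,2,4) = 1/630; Σ_t [0,0]: t=0:+1/144 = 1/144; (3j)²=1/126 [(2 2 4; -2 1 1)], sign=-1
B: triangle coeff Δ(2,2,4) = 1/630; Σ_t [0,0]: t=0:+1/96 = 1/96; (3j)²=1/42 [(2 2 4; 0 -2 2)], sign=+1
I_A²/I_B² = (1/126)/(1/42) = 1/3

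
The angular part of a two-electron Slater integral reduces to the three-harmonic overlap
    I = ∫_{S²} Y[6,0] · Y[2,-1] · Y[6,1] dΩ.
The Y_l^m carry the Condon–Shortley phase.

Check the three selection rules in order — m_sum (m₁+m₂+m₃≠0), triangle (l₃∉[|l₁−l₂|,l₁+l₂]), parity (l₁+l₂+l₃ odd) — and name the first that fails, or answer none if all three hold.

none

m₁+m₂+m₃ = 0 − 1 + 1 = 0  ✓
triangle: |6−2|=4 ≤ l₃=6 ≤ 6+2=8  ✓
parity: l₁+l₂+l₃ = 14 is even  ✓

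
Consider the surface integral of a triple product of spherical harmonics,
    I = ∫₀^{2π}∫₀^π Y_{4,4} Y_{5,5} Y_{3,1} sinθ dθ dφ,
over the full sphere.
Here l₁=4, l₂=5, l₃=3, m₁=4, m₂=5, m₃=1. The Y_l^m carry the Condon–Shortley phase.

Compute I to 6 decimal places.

Σmᵢ = 10 ≠ 0, so the φ-integral vanishes; I = 0

0.000000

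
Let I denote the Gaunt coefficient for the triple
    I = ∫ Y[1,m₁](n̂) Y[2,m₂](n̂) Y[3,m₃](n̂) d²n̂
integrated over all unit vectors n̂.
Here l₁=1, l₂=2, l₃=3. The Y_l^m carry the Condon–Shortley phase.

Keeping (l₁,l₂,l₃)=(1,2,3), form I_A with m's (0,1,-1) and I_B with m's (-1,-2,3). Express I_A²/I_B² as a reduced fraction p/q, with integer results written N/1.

8/15

Same 1,2,3: normalisation and zero-m 3j drop out of the ratio.
A: Δ: 0! 2! 4! / 7! → 1/105; sum: t=0:+1/6 = 1/6; 3j²(1 2 3; 0 1 -1) = Δ·Π!·Σ² = 8/105  (sign +1)
B: Δ: 0! 2! 4! / 7! → 1/105; sum: t=0:+1/48 = 1/48; 3j²(1 2 3; -1 -2 3) = Δ·Π!·Σ² = 1/7  (sign +1)
I_A²/I_B² = (8/105)/(1/7) = 8/15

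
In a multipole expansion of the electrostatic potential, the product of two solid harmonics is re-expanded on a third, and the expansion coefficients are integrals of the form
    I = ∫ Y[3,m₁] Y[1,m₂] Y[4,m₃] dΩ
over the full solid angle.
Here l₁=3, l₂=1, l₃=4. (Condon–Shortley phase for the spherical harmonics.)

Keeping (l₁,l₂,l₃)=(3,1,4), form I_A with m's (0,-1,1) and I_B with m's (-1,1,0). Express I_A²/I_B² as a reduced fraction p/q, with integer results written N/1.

5/3

l's match ⇒ only the (l;m) 3-j factors differ between A and B.
A: triangle coeff Δ(3,1,4) = 1/252; Σ_t [0,0]: t=0:+1/72 = 1/72; (3j)²=5/126 [(3 1 4; 0 -1 1)], sign=-1
B: triangle coeff Δ(3,1,4) = 1/252; Σ_t [0,0]: t=0:+1/96 = 1/96; (3j)²=1/42 [(3 1 4; -1 1 0)], sign=+1
I_A²/I_B² = (5/126)/(1/42) = 5/3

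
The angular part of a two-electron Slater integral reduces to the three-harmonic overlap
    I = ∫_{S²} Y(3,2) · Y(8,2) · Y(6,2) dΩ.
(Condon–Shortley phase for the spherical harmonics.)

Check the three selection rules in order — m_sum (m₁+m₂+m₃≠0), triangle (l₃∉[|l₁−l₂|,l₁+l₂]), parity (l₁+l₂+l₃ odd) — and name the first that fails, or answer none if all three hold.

Σmᵢ = 6  ✗
l₃∈[|l₁−l₂|,l₁+l₂]=[5,11], have l₃=6
Σlᵢ = 17 ⇒ odd

m_sum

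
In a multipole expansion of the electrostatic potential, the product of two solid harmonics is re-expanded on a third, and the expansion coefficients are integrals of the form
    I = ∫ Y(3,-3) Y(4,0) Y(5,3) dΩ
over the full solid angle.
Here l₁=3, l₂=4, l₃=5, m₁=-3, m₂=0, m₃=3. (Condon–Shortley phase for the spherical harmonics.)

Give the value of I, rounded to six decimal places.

0.196280

Checks pass: Σm=0; 12 even; l₃=5∈[1,7].
(2·3+1)(2·4+1)(2·5+1) = 693
Δ: 2! 4! 6! / 13! → 1/180180
sum: t=0:+1/576 t=1:−1/144 t=2:+1/576 = -1/288
3j²(3 4 5; 0 0 0) = Δ·Π!·Σ² = 20/1001  (sign +1)
sum: t=2:+1/2304 = 1/2304
3j²(3 4 5; -3 0 3) = Δ·Π!·Σ² = 5/143  (sign +1)
combine: 4πI² = 693·20/1001·5/143 = 900/1859
take √, sign +1: I = 0.19628026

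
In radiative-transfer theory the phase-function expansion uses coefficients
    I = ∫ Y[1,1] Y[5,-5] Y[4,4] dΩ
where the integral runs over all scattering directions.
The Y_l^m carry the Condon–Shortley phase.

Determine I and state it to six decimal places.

Checks pass: Σm=0; 10 even; l₃=4∈[4,6].
(2·1+1)(2·5+1)(2·4+1) = 297
Δ: 2! 0! 8! / 11! → 1/495
sum: t=1:−1/576 = -1/576
3j²(1 5 4; 0 0 0) = Δ·Π!·Σ² = 5/99  (sign -1)
sum: t=0:+1/80640 = 1/80640
3j²(1 5 4; 1 -5 4) = Δ·Π!·Σ² = 1/11  (sign +1)
combine: 4πI² = 297·5/99·1/11 = 15/11
take √, sign -1: I = -0.32941575

-0.329416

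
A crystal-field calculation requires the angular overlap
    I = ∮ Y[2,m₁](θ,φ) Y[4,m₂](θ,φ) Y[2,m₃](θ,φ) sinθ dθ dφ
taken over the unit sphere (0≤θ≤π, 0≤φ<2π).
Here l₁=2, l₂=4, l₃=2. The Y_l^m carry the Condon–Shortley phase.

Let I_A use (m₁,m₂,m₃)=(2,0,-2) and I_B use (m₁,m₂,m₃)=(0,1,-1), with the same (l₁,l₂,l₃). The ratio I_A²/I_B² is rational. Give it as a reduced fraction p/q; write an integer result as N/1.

l's match ⇒ only the (l;m) 3-j factors differ between A and B.
A: triangle coeff Δ(2,4,2) = 1/630; Σ_t [0,0]: t=0:+1/576 = 1/576; (3j)²=1/630 [(2 4 2; 2 0 -2)], sign=+1
B: triangle coeff Δ(2,4,2) = 1/630; Σ_t [2,2]: t=2:+1/24 = 1/24; (3j)²=1/21 [(2 4 2; 0 1 -1)], sign=-1
I_A²/I_B² = (1/630)/(1/21) = 1/30

1/30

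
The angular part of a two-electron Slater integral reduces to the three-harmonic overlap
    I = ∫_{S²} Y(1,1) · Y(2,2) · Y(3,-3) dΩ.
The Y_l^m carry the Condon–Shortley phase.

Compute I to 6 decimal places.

Checks pass: Σm=0; 6 even; l₃=3∈[1,3].
(2·1+1)(2·2+1)(2·3+1) = 105
Δ: 0! 2! 4! / 7! → 1/105
sum: t=0:+1/4 = 1/4
3j²(1 2 3; 0 0 0) = Δ·Π!·Σ² = 3/35  (sign -1)
sum: t=0:+1/48 = 1/48
3j²(1 2 3; 1 2 -3) = Δ·Π!·Σ² = 1/7  (sign +1)
combine: 4πI² = 105·3/35·1/7 = 9/7
take √, sign -1: I = -0.31986543

-0.319865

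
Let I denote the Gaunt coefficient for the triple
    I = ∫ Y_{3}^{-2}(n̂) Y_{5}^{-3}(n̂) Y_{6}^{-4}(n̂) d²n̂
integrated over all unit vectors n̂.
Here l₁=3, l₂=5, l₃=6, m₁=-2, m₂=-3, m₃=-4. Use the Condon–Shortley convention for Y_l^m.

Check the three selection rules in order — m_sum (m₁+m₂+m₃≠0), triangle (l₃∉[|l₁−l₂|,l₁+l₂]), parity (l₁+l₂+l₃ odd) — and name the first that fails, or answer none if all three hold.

m_sum

m₁+m₂+m₃ = -2 − 3 − 4 = -9  ✗
triangle: |3−5|=2 ≤ l₃=6 ≤ 3+5=8
parity: l₁+l₂+l₃ = 14 is even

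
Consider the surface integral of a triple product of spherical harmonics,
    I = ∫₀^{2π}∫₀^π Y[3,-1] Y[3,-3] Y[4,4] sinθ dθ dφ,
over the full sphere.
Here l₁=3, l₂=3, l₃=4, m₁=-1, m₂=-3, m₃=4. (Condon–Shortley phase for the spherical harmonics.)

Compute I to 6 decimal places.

m-sum 0 ✓  L=10 even ✓  0≤4≤6 ✓
Π(2lᵢ+1) = 7×7×9 = 441
triangle coeff Δ(3,3,4) = 1/34650
Σ_t [0,2]: t=0:+1/72 t=1:−1/16 t=2:+1/72 = -5/144
(3j)²=2/77 [(3 3 4; 0 0 0)], sign=-1
Σ_t [0,0]: t=0:+1/1152 = 1/1152
(3j)²=1/33 [(3 3 4; -1 -3 4)], sign=+1
⇒ 4πI² = 42/121
I = (-1)√(42/121/(4π)) = -0.16619847

-0.166198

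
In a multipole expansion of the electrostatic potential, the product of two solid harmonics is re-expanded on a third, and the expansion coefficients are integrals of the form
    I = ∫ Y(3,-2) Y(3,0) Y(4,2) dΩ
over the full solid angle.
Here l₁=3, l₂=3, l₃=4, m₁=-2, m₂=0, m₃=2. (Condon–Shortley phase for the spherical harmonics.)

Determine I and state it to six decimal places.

m-sum 0 ✓  L=10 even ✓  0≤4≤6 ✓
Π(2lᵢ+1) = 7×7×9 = 441
triangle coeff Δ(3,3,4) = 1/34650
Σ_t [0,2]: t=0:+1/72 t=1:−1/16 t=2:+1/72 = -5/144
(3j)²=2/77 [(3 3 4; 0 0 0)], sign=-1
Σ_t [1,2]: t=1:−1/96 t=2:+1/72 = 1/288
(3j)²=1/462 [(3 3 4; -2 0 2)], sign=+1
⇒ 4πI² = 3/121
I = (-1)√(3/121/(4π)) = -0.04441841

-0.044418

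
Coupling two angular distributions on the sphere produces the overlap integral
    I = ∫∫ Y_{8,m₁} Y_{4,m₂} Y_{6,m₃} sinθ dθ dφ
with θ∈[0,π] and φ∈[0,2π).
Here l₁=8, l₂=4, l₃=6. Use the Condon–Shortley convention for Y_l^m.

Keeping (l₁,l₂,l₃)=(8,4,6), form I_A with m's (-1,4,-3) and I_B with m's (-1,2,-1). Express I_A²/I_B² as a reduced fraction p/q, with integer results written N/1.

2016/2645

Shared (l₁,l₂,l₃)=(8,4,6): N and (l;000)² cancel in I_A²/I_B².
A: Δ = 6!·10!·2!/19! = 1/23279256; Racah Σ t=6..6: t=6:+1/43545600 = 1/43545600; ⇒ 3j(8 4 6; -1 4 -3)² = 168/46189, sgn -1
B: Δ = 6!·10!·2!/19! = 1/23279256; Racah Σ t=4..6: t=4:+1/1382400 t=5:−1/2073600 t=6:+1/43545600 = 23/87091200; ⇒ 3j(8 4 6; -1 2 -1)² = 2645/554268, sgn -1
I_A²/I_B² = (168/46189)/(2645/554268) = 2016/2645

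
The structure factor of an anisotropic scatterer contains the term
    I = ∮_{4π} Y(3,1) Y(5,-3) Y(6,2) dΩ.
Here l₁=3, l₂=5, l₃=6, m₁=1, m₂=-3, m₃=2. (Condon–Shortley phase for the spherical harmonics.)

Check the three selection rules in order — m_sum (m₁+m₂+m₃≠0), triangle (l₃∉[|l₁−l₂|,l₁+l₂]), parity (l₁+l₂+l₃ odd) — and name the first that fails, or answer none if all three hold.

Σmᵢ = 0  ✓
l₃∈[|l₁−l₂|,l₁+l₂]=[2,8], have l₃=6  ✓
Σlᵢ = 14 ⇒ even  ✓

none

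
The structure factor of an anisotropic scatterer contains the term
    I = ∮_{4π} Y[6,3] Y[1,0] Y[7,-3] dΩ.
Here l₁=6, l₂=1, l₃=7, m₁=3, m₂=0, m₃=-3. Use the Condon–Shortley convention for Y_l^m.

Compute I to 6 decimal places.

-0.221293

Rules hold: Σm=0, L=14 even, 5≤7≤7.
N = 13·3·15 = 585
Δ = 0!·12!·2!/15! = 1/1365
Racah Σ t=0..0: t=0:+1/518400 = 1/518400
⇒ 3j(6 1 7; 0 0 0)² = 7/195, sgn -1
Racah Σ t=0..0: t=0:+1/2177280 = 1/2177280
⇒ 3j(6 1 7; 3 0 -3)² = 8/273, sgn +1
4πI² = N·(3j₀)²·(3jₘ)² = 8/13
I = -1·√(0.615385/4π) = -0.22129336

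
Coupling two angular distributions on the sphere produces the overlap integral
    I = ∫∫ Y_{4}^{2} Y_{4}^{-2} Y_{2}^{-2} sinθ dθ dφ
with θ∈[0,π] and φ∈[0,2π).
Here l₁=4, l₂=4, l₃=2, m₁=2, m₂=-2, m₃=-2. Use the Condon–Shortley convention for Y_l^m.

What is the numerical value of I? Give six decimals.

Σmᵢ = -2 ≠ 0, so the φ-integral vanishes; I = 0

0.000000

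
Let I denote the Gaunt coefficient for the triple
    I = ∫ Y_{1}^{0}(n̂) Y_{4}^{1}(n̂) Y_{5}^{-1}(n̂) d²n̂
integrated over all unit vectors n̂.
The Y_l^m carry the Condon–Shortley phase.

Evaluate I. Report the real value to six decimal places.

m-sum 0 ✓  L=10 even ✓  3≤5≤5 ✓
Π(2lᵢ+1) = 3×9×11 = 297
triangle coeff Δ(1,4,5) = 1/495
Σ_t [0,0]: t=0:+1/576 = 1/576
(3j)²=5/99 [(1 4 5; 0 0 0)], sign=-1
Σ_t [0,0]: t=0:+1/720 = 1/720
(3j)²=8/165 [(1 4 5; 0 1 -1)], sign=+1
⇒ 4πI² = 8/11
I = (-1)√(8/11/(4π)) = -0.24057125

-0.240571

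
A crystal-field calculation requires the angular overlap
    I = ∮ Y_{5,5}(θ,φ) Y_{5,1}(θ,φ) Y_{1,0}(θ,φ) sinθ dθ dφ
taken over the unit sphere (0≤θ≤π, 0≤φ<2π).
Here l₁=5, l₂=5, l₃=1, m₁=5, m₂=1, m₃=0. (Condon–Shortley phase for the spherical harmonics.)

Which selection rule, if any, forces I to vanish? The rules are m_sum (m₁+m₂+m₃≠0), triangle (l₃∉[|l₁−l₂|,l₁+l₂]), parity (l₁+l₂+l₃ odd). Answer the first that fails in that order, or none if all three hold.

m_sum

azimuthal sum: 5 + 1 + 0 = 6  ✗
0 ≤ 1 ≤ 10 (triangle on l)
L = 5 + 5 + 1 = 11 (odd)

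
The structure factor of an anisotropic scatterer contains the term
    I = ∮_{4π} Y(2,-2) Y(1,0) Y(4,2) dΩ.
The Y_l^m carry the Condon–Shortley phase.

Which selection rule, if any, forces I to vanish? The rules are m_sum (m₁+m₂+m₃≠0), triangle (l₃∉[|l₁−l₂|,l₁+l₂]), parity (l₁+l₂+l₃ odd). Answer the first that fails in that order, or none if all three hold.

triangle

m₁+m₂+m₃ = -2 + 0 + 2 = 0  ✓
triangle: |2−1|=1 ≤ l₃=4 ≤ 2+1=3  ✗
parity: l₁+l₂+l₃ = 7 is odd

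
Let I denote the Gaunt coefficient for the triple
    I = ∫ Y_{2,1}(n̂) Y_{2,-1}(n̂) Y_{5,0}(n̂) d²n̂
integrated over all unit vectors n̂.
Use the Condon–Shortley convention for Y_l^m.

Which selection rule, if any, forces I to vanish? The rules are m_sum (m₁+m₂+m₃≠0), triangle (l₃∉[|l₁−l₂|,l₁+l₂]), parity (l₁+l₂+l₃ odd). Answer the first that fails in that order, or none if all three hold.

triangle

Σmᵢ = 0  ✓
l₃∈[|l₁−l₂|,l₁+l₂]=[0,4], have l₃=5  ✗
Σlᵢ = 9 ⇒ odd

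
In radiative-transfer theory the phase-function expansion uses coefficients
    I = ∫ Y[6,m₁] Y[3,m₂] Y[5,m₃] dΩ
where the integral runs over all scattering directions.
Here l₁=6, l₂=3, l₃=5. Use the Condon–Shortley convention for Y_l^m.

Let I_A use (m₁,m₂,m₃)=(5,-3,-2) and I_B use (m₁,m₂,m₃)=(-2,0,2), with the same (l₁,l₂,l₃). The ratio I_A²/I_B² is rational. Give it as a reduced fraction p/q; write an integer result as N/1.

33/4

Same 6,3,5: normalisation and zero-m 3j drop out of the ratio.
A: Δ: 4! 8! 2! / 15! → 1/675675; sum: t=0:+1/241920 = 1/241920; 3j²(6 3 5; 5 -3 -2) = Δ·Π!·Σ² = 2/91  (sign -1)
B: Δ: 4! 8! 2! / 15! → 1/675675; sum: t=1:−1/60480 t=2:+1/5760 t=3:−1/8640 = 1/24192; 3j²(6 3 5; -2 0 2) = Δ·Π!·Σ² = 8/3003  (sign -1)
I_A²/I_B² = (2/91)/(8/3003) = 33/4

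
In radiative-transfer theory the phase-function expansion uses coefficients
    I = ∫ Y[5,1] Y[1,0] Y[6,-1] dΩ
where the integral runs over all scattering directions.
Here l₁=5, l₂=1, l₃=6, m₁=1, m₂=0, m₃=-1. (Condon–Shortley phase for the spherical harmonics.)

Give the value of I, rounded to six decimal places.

-0.241725

Rules hold: Σm=0, L=12 even, 4≤6≤6.
N = 11·3·13 = 429
Δ = 0!·10!·2!/13! = 1/858
Racah Σ t=0..0: t=0:+1/14400 = 1/14400
⇒ 3j(5 1 6; 0 0 0)² = 6/143, sgn +1
Racah Σ t=0..0: t=0:+1/17280 = 1/17280
⇒ 3j(5 1 6; 1 0 -1)² = 35/858, sgn -1
4πI² = N·(3j₀)²·(3jₘ)² = 105/143
I = -1·√(0.734266/4π) = -0.24172507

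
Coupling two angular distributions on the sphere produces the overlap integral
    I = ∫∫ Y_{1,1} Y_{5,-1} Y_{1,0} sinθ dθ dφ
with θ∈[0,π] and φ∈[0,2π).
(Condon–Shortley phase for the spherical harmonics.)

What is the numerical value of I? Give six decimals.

triangle: need 4≤l₃≤6, have 1; I=0

0.000000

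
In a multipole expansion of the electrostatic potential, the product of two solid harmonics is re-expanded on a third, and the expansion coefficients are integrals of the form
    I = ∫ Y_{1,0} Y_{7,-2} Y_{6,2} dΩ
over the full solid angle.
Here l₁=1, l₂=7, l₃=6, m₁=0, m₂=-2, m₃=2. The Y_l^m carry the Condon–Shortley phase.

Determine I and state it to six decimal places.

0.234717

Rules hold: Σm=0, L=14 even, 6≤6≤8.
N = 3·15·13 = 585
Δ = 2!·0!·12!/15! = 1/1365
Racah Σ t=1..1: t=1:−1/518400 = -1/518400
⇒ 3j(1 7 6; 0 0 0)² = 7/195, sgn -1
Racah Σ t=1..1: t=1:−1/967680 = -1/967680
⇒ 3j(1 7 6; 0 -2 2)² = 3/91, sgn -1
4πI² = N·(3j₀)²·(3jₘ)² = 9/13
I = +1·√(0.692308/4π) = 0.23471705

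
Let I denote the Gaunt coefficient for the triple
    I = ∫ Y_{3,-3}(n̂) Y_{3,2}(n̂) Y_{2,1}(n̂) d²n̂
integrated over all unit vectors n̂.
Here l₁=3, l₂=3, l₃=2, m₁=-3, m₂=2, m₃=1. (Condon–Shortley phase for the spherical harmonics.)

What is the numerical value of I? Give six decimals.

m-sum 0 ✓  L=8 even ✓  0≤2≤6 ✓
Π(2lᵢ+1) = 7×7×5 = 245
triangle coeff Δ(3,3,2) = 1/3780
Σ_t [1,3]: t=1:−1/24 t=2:+1/4 t=3:−1/24 = 1/6
(3j)²=4/105 [(3 3 2; 0 0 0)], sign=+1
Σ_t [4,4]: t=4:+1/48 = 1/48
(3j)²=5/84 [(3 3 2; -3 2 1)], sign=-1
⇒ 4πI² = 5/9
I = (-1)√(5/9/(4π)) = -0.21026104

-0.210261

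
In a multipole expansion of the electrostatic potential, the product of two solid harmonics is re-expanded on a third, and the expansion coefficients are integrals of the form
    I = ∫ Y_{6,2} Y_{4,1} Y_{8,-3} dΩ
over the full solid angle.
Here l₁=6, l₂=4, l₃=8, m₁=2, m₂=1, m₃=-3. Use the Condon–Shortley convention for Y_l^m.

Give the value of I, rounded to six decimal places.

Rules hold: Σm=0, L=18 even, 2≤8≤10.
N = 13·9·17 = 1989
Δ = 2!·10!·6!/19! = 1/23279256
Racah Σ t=0..2: t=0:+1/1658880 t=1:−1/518400 t=2:+1/1658880 = -1/1382400
⇒ 3j(6 4 8; 0 0 0)² = 504/46189, sgn -1
Racah Σ t=0..2: t=0:+1/4147200 t=1:−1/1451520 t=2:+1/5806080 = -1/3628800
⇒ 3j(6 4 8; 2 1 -3)² = 320/29393, sgn +1
4πI² = N·(3j₀)²·(3jₘ)² = 207360/877591
I = -1·√(0.236283/4π) = -0.13712337

-0.137123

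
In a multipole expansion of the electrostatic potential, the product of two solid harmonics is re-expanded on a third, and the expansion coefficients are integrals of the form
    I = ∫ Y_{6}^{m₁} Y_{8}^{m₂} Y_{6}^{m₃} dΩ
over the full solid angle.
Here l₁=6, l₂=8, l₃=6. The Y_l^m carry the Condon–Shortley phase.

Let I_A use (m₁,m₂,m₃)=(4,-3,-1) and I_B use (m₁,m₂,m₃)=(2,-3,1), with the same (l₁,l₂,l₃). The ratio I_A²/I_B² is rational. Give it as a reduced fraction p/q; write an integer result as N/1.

Shared (l₁,l₂,l₃)=(6,8,6): N and (l;000)² cancel in I_A²/I_B².
A: Δ = 8!·4!·8!/21! = 1/1309458150; Racah Σ t=0..2: t=0:+1/116121600 t=1:−1/17418240 t=2:+1/24883200 = -1/116121600; ⇒ 3j(6 8 6; 4 -3 -1)² = 5/4199, sgn +1
B: Δ = 8!·4!·8!/21! = 1/1309458150; Racah Σ t=0..4: t=0:+1/696729600 t=1:−1/17418240 t=2:+1/4147200 t=3:−1/6220800 t=4:+1/69672960 = 1/25804800; ⇒ 3j(6 8 6; 2 -3 1)² = 27/8398, sgn -1
I_A²/I_B² = (5/4199)/(27/8398) = 10/27

10/27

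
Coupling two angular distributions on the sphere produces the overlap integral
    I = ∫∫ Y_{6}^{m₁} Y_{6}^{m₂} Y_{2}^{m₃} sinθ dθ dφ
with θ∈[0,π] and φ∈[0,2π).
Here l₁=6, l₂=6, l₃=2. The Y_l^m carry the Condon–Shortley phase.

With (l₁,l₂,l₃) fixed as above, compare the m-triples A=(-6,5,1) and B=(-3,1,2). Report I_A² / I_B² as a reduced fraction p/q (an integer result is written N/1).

Same 6,6,2: normalisation and zero-m 3j drop out of the ratio.
A: Δ: 10! 2! 2! / 15! → 1/90090; sum: t=10:+1/7257600 = 1/7257600; 3j²(6 6 2; -6 5 1) = Δ·Π!·Σ² = 11/455  (sign -1)
B: Δ: 10! 2! 2! / 15! → 1/90090; sum: t=7:−1/120960 = -1/120960; 3j²(6 6 2; -3 1 2) = Δ·Π!·Σ² = 24/1001  (sign -1)
I_A²/I_B² = (11/455)/(24/1001) = 121/120

121/120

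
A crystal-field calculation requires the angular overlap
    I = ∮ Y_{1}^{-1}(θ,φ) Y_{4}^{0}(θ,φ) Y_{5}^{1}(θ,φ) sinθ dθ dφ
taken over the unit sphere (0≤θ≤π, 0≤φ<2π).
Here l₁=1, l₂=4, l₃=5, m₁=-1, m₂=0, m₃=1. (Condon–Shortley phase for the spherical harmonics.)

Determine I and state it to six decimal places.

Checks pass: Σm=0; 10 even; l₃=5∈[3,5].
(2·1+1)(2·4+1)(2·5+1) = 297
Δ: 0! 2! 8! / 11! → 1/495
sum: t=0:+1/576 = 1/576
3j²(1 4 5; 0 0 0) = Δ·Π!·Σ² = 5/99  (sign -1)
sum: t=0:+1/1152 = 1/1152
3j²(1 4 5; -1 0 1) = Δ·Π!·Σ² = 1/33  (sign +1)
combine: 4πI² = 297·5/99·1/33 = 5/11
take √, sign -1: I = -0.19018827

-0.190188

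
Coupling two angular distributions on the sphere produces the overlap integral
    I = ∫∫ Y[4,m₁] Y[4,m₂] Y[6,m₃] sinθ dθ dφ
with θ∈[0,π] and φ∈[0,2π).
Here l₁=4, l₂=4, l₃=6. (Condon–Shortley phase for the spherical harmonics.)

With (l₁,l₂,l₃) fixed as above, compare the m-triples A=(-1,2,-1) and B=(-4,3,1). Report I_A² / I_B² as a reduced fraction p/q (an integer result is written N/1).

9/4

Shared (l₁,l₂,l₃)=(4,4,6): N and (l;000)² cancel in I_A²/I_B².
A: Δ = 2!·6!·6!/15! = 1/1261260; Racah Σ t=0..2: t=0:+1/172800 t=1:−1/5760 t=2:+1/3456 = 7/57600; ⇒ 3j(4 4 6; -1 2 -1)² = 21/2860, sgn -1
B: Δ = 2!·6!·6!/15! = 1/1261260; Racah Σ t=2..2: t=2:+1/172800 = 1/172800; ⇒ 3j(4 4 6; -4 3 1)² = 7/2145, sgn -1
I_A²/I_B² = (21/2860)/(7/2145) = 9/4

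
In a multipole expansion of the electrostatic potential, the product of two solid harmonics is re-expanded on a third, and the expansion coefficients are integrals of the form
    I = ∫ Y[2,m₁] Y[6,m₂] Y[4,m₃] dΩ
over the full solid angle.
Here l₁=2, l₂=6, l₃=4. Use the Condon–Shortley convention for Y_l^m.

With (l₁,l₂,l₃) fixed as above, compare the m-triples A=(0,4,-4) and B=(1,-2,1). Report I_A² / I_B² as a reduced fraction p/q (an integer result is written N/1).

Shared (l₁,l₂,l₃)=(2,6,4): N and (l;000)² cancel in I_A²/I_B².
A: Δ = 4!·0!·8!/13! = 1/6435; Racah Σ t=2..2: t=2:+1/161280 = 1/161280; ⇒ 3j(2 6 4; 0 4 -4)² = 1/143, sgn +1
B: Δ = 4!·0!·8!/13! = 1/6435; Racah Σ t=1..1: t=1:−1/4320 = -1/4320; ⇒ 3j(2 6 4; 1 -2 1)² = 224/6435, sgn +1
I_A²/I_B² = (1/143)/(224/6435) = 45/224

45/224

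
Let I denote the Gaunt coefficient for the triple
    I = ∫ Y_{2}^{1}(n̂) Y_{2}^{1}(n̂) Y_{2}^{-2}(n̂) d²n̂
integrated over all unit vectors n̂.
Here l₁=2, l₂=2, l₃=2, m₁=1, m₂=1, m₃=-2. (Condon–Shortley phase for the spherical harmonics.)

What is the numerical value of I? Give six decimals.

0.220728

Checks pass: Σm=0; 6 even; l₃=2∈[0,4].
(2·2+1)(2·2+1)(2·2+1) = 125
Δ: 2! 2! 2! / 7! → 1/630
sum: t=0:+1/8 t=1:−1/1 t=2:+1/8 = -3/4
3j²(2 2 2; 0 0 0) = Δ·Π!·Σ² = 2/35  (sign -1)
sum: t=1:−1/4 = -1/4
3j²(2 2 2; 1 1 -2) = Δ·Π!·Σ² = 3/35  (sign -1)
combine: 4πI² = 125·2/35·3/35 = 30/49
take √, sign +1: I = 0.22072812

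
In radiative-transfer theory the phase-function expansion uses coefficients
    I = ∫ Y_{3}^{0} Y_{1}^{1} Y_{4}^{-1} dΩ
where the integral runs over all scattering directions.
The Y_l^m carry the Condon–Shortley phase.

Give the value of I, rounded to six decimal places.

-0.194664

Rules hold: Σm=0, L=8 even, 2≤4≤4.
N = 7·3·9 = 189
Δ = 0!·6!·2!/9! = 1/252
Racah Σ t=0..0: t=0:+1/36 = 1/36
⇒ 3j(3 1 4; 0 0 0)² = 4/63, sgn +1
Racah Σ t=0..0: t=0:+1/72 = 1/72
⇒ 3j(3 1 4; 0 1 -1)² = 5/126, sgn -1
4πI² = N·(3j₀)²·(3jₘ)² = 10/21
I = -1·√(0.47619/4π) = -0.19466390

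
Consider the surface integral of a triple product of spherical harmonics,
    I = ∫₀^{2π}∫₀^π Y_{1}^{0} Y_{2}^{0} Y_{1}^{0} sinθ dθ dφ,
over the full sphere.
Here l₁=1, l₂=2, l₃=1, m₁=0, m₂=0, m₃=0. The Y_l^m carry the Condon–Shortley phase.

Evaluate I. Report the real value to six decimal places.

m-sum 0 ✓  L=4 even ✓  1≤1≤3 ✓
Π(2lᵢ+1) = 3×5×3 = 45
triangle coeff Δ(1,2,1) = 1/30
Σ_t [1,1]: t=1:−1/1 = -1/1
(3j)²=2/15 [(1 2 1; 0 0 0)], sign=+1
(m-triple is (0,0,0) — same symbol as above.)
⇒ 4πI² = 4/5
I = (+1)√(4/5/(4π)) = 0.25231325

0.252313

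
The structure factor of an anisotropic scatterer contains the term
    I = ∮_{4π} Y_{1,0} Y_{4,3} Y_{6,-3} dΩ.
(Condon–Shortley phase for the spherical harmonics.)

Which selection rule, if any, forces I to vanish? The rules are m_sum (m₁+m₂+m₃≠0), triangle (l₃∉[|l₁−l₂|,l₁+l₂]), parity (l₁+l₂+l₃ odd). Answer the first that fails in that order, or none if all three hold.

triangle

m₁+m₂+m₃ = 0 + 3 − 3 = 0  ✓
triangle: |1−4|=3 ≤ l₃=6 ≤ 1+4=5  ✗
parity: l₁+l₂+l₃ = 11 is odd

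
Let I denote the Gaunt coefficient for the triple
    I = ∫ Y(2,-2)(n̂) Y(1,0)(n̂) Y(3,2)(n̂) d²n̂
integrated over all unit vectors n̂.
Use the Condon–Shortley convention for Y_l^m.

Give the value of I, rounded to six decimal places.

m-sum 0 ✓  L=6 even ✓  1≤3≤3 ✓
Π(2lᵢ+1) = 5×3×7 = 105
triangle coeff Δ(2,1,3) = 1/105
Σ_t [0,0]: t=0:+1/4 = 1/4
(3j)²=3/35 [(2 1 3; 0 0 0)], sign=-1
Σ_t [0,0]: t=0:+1/24 = 1/24
(3j)²=1/21 [(2 1 3; -2 0 2)], sign=-1
⇒ 4πI² = 3/7
I = (+1)√(3/7/(4π)) = 0.18467439

0.184674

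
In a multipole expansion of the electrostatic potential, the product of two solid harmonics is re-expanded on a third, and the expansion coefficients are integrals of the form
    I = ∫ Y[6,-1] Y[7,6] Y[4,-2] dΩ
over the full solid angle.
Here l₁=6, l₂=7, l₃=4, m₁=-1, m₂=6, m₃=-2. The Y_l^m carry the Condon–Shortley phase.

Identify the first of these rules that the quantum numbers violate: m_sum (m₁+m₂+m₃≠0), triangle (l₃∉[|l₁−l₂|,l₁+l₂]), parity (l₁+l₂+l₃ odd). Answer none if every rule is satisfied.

m_sum

azimuthal sum: -1 + 6 − 2 = 3  ✗
1 ≤ 4 ≤ 13 (triangle on l)
L = 6 + 7 + 4 = 17 (odd)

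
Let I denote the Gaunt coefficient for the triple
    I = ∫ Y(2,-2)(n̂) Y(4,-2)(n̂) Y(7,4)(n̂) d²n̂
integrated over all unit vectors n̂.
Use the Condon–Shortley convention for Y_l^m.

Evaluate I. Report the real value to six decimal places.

triangle: need 2≤l₃≤6, have 7; I=0

0.000000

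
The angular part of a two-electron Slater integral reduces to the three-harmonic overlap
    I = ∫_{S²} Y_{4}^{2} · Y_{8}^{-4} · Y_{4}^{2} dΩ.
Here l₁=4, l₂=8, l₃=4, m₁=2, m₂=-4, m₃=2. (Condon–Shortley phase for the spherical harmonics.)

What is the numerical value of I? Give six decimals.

0.249370

m-sum 0 ✓  L=16 even ✓  4≤4≤12 ✓
Π(2lᵢ+1) = 9×17×9 = 1377
triangle coeff Δ(4,8,4) = 1/218790
Σ_t [4,4]: t=4:+1/331776 = 1/331776
(3j)²=490/21879 [(4 8 4; 0 0 0)], sign=+1
Σ_t [2,2]: t=2:+1/2073600 = 1/2073600
(3j)²=28/1105 [(4 8 4; 2 -4 2)], sign=+1
⇒ 4πI² = 24696/31603
I = (+1)√(24696/31603/(4π)) = 0.24937001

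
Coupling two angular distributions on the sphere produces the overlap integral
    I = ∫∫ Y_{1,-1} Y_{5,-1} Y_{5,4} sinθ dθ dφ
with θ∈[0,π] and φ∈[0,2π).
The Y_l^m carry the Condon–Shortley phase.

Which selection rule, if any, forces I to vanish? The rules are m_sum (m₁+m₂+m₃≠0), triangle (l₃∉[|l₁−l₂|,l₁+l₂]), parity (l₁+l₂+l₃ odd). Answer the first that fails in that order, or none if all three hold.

azimuthal sum: -1 − 1 + 4 = 2  ✗
4 ≤ 5 ≤ 6 (triangle on l)
L = 1 + 5 + 5 = 11 (odd)

m_sum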